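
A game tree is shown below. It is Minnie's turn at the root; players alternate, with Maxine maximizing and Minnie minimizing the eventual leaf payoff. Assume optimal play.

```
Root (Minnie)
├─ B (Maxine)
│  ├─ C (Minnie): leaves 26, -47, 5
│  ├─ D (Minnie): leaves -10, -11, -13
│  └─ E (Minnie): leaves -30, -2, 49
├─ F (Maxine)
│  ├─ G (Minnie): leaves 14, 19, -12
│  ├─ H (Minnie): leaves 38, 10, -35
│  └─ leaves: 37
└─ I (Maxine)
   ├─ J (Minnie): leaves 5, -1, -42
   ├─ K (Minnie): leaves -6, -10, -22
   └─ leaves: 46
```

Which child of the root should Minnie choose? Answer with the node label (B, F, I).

B

C (Minnie): min(26, -47, 5) = -47
D (Minnie): min(-10, -11, -13) = -13
E (Minnie): min(-30, -2, 49) = -30
B (Maxine): max(-47, -13, -30) = -13
G (Minnie): min(14, 19, -12) = -12
H (Minnie): min(38, 10, -35) = -35
F (Maxine): max(-12, -35, 37) = 37
J (Minnie): min(5, -1, -42) = -42
K (Minnie): min(-6, -10, -22) = -22
I (Maxine): max(-42, -22, 46) = 46
Root (Minnie): min(-13, 37, 46) = -13
Minnie picks the child with the lowest value: B (value -13).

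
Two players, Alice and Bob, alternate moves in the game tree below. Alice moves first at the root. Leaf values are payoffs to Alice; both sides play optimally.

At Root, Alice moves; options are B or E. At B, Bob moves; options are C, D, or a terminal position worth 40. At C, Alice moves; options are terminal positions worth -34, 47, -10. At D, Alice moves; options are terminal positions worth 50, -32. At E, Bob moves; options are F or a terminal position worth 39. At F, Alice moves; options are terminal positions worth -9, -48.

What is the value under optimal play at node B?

C: max(-34, 47, -10) = 47
D: max(50, -32) = 50
B: min(47, 50, 40) = 40

40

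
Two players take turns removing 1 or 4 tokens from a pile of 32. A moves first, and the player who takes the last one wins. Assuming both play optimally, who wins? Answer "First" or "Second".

i:   0  1  2  3  4  5  6  7  8  9 10 11 12 13 14 15 16 17 18 19 20 21 22 23 24 25 26 27 28 29 30 31 32
     L  W  L  W  W  L  W  L  W  W  L  W  L  W  W  L  W  L  W  W  L  W  L  W  W  L  W  L  W  W  L  W  L
Position 32 is L, so the second player wins.

Second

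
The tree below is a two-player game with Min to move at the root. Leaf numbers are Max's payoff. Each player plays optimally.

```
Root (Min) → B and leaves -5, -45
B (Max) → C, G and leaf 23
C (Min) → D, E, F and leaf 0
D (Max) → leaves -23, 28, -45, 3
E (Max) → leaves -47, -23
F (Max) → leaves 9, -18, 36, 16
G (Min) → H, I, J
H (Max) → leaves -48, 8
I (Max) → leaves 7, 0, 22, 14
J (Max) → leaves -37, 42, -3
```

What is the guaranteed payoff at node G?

H: max(-48, 8) = 8
I: max(7, 0, 22, 14) = 22
J: max(-37, 42, -3) = 42
G: min(8, 22, 42) = 8

8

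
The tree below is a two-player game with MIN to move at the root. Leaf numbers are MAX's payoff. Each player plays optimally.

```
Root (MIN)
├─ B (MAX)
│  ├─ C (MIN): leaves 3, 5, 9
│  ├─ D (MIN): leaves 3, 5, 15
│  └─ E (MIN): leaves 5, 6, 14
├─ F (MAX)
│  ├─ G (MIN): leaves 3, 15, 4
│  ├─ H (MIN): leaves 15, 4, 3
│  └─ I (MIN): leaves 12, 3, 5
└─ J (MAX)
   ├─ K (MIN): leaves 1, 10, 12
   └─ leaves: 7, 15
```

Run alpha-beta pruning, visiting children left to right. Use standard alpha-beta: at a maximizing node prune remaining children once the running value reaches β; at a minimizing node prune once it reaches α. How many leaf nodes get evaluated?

C [α=-∞,β=+∞]: v=3
D [α=3,β=+∞]: v=3 after child 1 ≤ α → α-cutoff, skip 2
E [α=3,β=+∞]: v=5
B [α=-∞,β=+∞]: v=5
G [α=-∞,β=5]: v=3
H [α=3,β=5]: v=3
I [α=3,β=5]: v=3 after child 2 ≤ α → α-cutoff, skip 1
F [α=-∞,β=5]: v=3
K [α=-∞,β=3]: v=1
J [α=-∞,β=3]: v=7 after child 2 ≥ β → β-cutoff, skip 1
Root [α=-∞,β=+∞]: v=3
Leaves evaluated: 19 of 23.

19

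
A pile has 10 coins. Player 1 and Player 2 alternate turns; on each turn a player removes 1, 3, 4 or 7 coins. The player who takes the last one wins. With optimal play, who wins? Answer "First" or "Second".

Second

i:   0  1  2  3  4  5  6  7  8  9 10
     L  W  L  W  W  W  W  W  L  W  L
Position 10 is L, so the second player wins.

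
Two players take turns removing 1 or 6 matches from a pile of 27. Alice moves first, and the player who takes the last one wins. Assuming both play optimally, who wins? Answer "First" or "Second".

Mark each pile size as W (mover wins) or L (mover loses):
i:   0  1  2  3  4  5  6  7  8  9 10 11 12 13 14 15 16 17 18 19 20 21 22 23 24 25 26 27
     L  W  L  W  L  W  W  L  W  L  W  L  W  W  L  W  L  W  L  W  W  L  W  L  W  L  W  W
Position 27 is W, so the first player wins.

First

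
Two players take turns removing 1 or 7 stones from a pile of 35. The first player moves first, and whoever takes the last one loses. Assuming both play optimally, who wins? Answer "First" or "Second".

Positions where the player to move wins (W) vs loses (L):
i:   0  1  2  3  4  5  6  7  8  9 10 11 12 13 14 15 16 17 18 19 20 21 22 23 24 25 26 27 28 29 30 31 32 33 34 35
     W  L  W  L  W  L  W  L  W  L  W  L  W  L  W  L  W  L  W  L  W  L  W  L  W  L  W  L  W  L  W  L  W  L  W  L
Position 35 is L, so the second player wins.

Second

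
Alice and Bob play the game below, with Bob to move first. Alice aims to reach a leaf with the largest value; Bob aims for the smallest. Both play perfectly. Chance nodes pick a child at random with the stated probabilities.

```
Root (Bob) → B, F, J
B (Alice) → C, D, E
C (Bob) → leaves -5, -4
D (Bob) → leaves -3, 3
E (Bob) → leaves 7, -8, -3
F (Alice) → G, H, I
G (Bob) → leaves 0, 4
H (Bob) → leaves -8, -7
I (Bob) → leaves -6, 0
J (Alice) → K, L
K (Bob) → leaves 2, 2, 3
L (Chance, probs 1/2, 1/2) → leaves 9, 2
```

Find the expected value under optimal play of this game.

C (Bob): min(-5, -4) = -5
D (Bob): min(-3, 3) = -3
E (Bob): min(7, -8, -3) = -8
B (Alice): max(-5, -3, -8) = -3
G (Bob): min(0, 4) = 0
H (Bob): min(-8, -7) = -8
I (Bob): min(-6, 0) = -6
F (Alice): max(0, -8, -6) = 0
K (Bob): min(2, 2, 3) = 2
L (Chance): 1/2·9 + 1/2·2 = 5.5
J (Alice): max(2, 5.5) = 5.5
Root (Bob): min(-3, 0, 5.5) = -3

-3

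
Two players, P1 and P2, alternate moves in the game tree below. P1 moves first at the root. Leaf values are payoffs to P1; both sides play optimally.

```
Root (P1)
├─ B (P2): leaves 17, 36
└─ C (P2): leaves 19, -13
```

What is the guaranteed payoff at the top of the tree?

17

B (P2): min(17, 36) = 17
C (P2): min(19, -13) = -13
Root (P1): max(17, -13) = 17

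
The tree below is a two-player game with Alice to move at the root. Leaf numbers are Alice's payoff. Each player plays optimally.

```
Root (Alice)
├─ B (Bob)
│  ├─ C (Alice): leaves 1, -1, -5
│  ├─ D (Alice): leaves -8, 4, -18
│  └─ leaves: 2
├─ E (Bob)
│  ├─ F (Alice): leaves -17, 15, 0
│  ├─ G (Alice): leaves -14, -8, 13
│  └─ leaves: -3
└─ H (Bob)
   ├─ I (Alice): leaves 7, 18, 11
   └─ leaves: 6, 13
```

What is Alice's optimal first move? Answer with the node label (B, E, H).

H

C (Alice): max(1, -1, -5) = 1
D (Alice): max(-8, 4, -18) = 4
B (Bob): min(1, 4, 2) = 1
F (Alice): max(-17, 15, 0) = 15
G (Alice): max(-14, -8, 13) = 13
E (Bob): min(15, 13, -3) = -3
I (Alice): max(7, 18, 11) = 18
H (Bob): min(18, 6, 13) = 6
Root (Alice): max(1, -3, 6) = 6
Alice picks the child with the highest value: H (value 6).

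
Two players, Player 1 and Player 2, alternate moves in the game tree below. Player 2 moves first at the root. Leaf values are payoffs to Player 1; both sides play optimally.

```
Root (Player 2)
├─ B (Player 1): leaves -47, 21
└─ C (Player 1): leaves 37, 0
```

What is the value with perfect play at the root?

B (Player 1): max(-47, 21) = 21
C (Player 1): max(37, 0) = 37
Root (Player 2): min(21, 37) = 21

21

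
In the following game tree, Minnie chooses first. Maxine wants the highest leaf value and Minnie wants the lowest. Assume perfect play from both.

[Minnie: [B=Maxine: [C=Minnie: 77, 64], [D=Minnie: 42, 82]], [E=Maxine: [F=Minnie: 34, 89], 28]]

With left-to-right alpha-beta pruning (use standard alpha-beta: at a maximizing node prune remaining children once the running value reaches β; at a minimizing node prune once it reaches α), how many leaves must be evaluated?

6

C [α=-∞,β=+∞]: v=64
D [α=64,β=+∞]: v=42 after child 1 ≤ α → α-cutoff, skip 1
B [α=-∞,β=+∞]: v=64
F [α=-∞,β=64]: v=34
E [α=-∞,β=64]: v=34
Root [α=-∞,β=+∞]: v=34
Leaves evaluated: 6 of 7.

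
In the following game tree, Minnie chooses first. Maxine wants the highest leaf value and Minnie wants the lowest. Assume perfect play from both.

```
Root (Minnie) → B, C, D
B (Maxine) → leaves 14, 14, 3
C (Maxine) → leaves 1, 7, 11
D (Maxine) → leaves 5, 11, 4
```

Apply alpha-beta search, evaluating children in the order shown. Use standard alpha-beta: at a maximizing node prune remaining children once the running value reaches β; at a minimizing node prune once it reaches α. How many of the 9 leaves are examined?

8

B [α=-∞,β=+∞]: v=14
C [α=-∞,β=14]: v=11
D [α=-∞,β=11]: v=11 after child 2 ≥ β → β-cutoff, skip 1
Root [α=-∞,β=+∞]: v=11
Leaves evaluated: 8 of 9.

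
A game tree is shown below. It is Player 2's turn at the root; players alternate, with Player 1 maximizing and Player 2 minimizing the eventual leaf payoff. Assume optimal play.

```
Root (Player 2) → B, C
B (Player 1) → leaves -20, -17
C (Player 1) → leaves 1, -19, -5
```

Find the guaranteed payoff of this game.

B (Player 1): max(-20, -17) = -17
C (Player 1): max(1, -19, -5) = 1
Root (Player 2): min(-17, 1) = -17

-17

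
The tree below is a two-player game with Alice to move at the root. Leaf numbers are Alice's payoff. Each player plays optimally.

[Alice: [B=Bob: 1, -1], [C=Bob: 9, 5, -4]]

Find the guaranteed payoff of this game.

-1

B (Bob): min(1, -1) = -1
C (Bob): min(9, 5, -4) = -4
Root (Alice): max(-1, -4) = -1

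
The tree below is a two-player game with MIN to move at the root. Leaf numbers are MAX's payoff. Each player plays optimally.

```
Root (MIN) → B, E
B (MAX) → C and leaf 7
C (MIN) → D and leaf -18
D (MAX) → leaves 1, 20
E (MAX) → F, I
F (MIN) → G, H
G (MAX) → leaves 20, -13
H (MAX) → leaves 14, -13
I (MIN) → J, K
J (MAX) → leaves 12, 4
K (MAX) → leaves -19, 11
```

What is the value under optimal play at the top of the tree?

D (MAX): max(1, 20) = 20
C (MIN): min(20, -18) = -18
B (MAX): max(-18, 7) = 7
G (MAX): max(20, -13) = 20
H (MAX): max(14, -13) = 14
F (MIN): min(20, 14) = 14
J (MAX): max(12, 4) = 12
K (MAX): max(-19, 11) = 11
I (MIN): min(12, 11) = 11
E (MAX): max(14, 11) = 14
Root (MIN): min(7, 14) = 7

7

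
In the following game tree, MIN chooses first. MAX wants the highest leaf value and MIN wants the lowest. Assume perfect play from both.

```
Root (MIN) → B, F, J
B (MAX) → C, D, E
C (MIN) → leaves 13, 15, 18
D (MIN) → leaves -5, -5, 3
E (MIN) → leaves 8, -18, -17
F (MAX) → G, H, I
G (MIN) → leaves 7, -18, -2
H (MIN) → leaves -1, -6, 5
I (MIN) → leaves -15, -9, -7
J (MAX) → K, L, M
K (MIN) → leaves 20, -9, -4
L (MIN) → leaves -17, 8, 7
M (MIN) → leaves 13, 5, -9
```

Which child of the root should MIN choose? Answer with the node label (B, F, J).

J

C (MIN): min(13, 15, 18) = 13
D (MIN): min(-5, -5, 3) = -5
E (MIN): min(8, -18, -17) = -18
B (MAX): max(13, -5, -18) = 13
G (MIN): min(7, -18, -2) = -18
H (MIN): min(-1, -6, 5) = -6
I (MIN): min(-15, -9, -7) = -15
F (MAX): max(-18, -6, -15) = -6
K (MIN): min(20, -9, -4) = -9
L (MIN): min(-17, 8, 7) = -17
M (MIN): min(13, 5, -9) = -9
J (MAX): max(-9, -17, -9) = -9
Root (MIN): min(13, -6, -9) = -9
MIN picks the child with the lowest value: J (value -9).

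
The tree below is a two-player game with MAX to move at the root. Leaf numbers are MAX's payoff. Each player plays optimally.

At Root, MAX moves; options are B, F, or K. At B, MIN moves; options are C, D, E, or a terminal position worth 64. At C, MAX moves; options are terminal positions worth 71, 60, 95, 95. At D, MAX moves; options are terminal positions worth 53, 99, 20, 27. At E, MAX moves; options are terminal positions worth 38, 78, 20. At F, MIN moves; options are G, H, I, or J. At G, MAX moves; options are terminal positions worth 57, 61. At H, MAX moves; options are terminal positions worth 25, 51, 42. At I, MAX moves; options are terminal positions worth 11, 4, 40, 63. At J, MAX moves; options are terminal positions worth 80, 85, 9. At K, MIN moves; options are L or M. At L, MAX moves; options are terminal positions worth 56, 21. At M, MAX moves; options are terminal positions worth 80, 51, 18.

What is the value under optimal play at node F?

G: max(57, 61) = 61
H: max(25, 51, 42) = 51
I: max(11, 4, 40, 63) = 63
J: max(80, 85, 9) = 85
F: min(61, 51, 63, 85) = 51

51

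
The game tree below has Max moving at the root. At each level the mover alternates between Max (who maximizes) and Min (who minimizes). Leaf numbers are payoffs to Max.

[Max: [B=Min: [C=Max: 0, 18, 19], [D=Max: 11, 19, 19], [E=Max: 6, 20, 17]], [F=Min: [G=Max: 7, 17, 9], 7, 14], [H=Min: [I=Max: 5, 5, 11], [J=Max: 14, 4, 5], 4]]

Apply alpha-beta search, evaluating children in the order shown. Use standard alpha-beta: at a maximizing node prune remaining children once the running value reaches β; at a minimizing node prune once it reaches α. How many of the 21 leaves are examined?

C [α=-∞,β=+∞]: v=19
D [α=-∞,β=19]: v=19 after child 2 ≥ β → β-cutoff, skip 1
E [α=-∞,β=19]: v=20 after child 2 ≥ β → β-cutoff, skip 1
B [α=-∞,β=+∞]: v=19
G [α=19,β=+∞]: v=17
F [α=19,β=+∞]: v=17 after child 1 ≤ α → α-cutoff, skip 2
I [α=19,β=+∞]: v=11
H [α=19,β=+∞]: v=11 after child 1 ≤ α → α-cutoff, skip 2
Root [α=-∞,β=+∞]: v=19
Leaves evaluated: 13 of 21.

13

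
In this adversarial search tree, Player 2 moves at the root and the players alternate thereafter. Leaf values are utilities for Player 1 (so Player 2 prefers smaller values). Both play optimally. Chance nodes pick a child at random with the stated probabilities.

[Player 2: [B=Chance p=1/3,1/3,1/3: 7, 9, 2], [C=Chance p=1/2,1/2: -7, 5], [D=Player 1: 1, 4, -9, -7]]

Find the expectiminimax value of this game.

-1

B (Chance): 1/3·7 + 1/3·9 + 1/3·2 = 6
C (Chance): 1/2·-7 + 1/2·5 = -1
D (Player 1): max(1, 4, -9, -7) = 4
Root (Player 2): min(6, -1, 4) = -1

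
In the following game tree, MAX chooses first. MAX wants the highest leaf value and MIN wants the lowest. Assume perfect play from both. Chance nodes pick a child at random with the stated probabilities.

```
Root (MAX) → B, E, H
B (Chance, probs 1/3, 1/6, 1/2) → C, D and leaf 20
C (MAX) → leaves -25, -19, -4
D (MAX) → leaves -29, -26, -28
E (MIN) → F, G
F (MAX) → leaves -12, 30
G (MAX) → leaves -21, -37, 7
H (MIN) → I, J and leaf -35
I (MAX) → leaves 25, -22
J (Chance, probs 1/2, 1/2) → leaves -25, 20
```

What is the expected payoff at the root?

7

C (MAX): max(-25, -19, -4) = -4
D (MAX): max(-29, -26, -28) = -26
B (Chance): 1/3·-4 + 1/6·-26 + 1/2·20 = 4.33
F (MAX): max(-12, 30) = 30
G (MAX): max(-21, -37, 7) = 7
E (MIN): min(30, 7) = 7
I (MAX): max(25, -22) = 25
J (Chance): 1/2·-25 + 1/2·20 = -2.5
H (MIN): min(25, -2.5, -35) = -35
Root (MAX): max(4.33, 7, -35) = 7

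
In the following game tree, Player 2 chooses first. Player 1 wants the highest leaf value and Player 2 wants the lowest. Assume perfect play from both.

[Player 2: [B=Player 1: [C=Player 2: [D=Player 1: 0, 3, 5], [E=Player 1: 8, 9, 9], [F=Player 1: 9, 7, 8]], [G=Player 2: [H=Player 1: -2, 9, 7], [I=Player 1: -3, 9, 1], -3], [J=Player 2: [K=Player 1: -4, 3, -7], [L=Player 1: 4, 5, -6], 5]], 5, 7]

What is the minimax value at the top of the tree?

D (Player 1): max(0, 3, 5) = 5
E (Player 1): max(8, 9, 9) = 9
F (Player 1): max(9, 7, 8) = 9
C (Player 2): min(5, 9, 9) = 5
H (Player 1): max(-2, 9, 7) = 9
I (Player 1): max(-3, 9, 1) = 9
G (Player 2): min(9, 9, -3) = -3
K (Player 1): max(-4, 3, -7) = 3
L (Player 1): max(4, 5, -6) = 5
J (Player 2): min(3, 5, 5) = 3
B (Player 1): max(5, -3, 3) = 5
Root (Player 2): min(5, 5, 7) = 5

5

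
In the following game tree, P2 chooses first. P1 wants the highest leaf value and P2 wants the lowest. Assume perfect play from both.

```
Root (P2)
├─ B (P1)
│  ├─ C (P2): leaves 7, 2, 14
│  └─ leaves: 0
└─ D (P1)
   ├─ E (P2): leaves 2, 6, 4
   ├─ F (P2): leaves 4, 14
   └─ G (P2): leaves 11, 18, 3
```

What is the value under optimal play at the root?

C (P2): min(7, 2, 14) = 2
B (P1): max(2, 0) = 2
E (P2): min(2, 6, 4) = 2
F (P2): min(4, 14) = 4
G (P2): min(11, 18, 3) = 3
D (P1): max(2, 4, 3) = 4
Root (P2): min(2, 4) = 2

2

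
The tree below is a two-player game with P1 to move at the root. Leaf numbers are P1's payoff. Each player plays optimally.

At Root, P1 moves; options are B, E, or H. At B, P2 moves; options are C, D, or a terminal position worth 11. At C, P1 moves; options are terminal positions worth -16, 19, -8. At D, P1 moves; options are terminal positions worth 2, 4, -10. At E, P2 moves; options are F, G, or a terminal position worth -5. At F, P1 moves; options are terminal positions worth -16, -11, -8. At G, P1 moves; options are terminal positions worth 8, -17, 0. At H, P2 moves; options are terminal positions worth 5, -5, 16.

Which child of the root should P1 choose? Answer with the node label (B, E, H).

B

C (P1): max(-16, 19, -8) = 19
D (P1): max(2, 4, -10) = 4
B (P2): min(19, 4, 11) = 4
F (P1): max(-16, -11, -8) = -8
G (P1): max(8, -17, 0) = 8
E (P2): min(-8, 8, -5) = -8
H (P2): min(5, -5, 16) = -5
Root (P1): max(4, -8, -5) = 4
P1 picks the child with the highest value: B (value 4).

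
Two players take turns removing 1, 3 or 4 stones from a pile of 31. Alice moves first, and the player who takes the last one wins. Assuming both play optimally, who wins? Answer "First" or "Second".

Positions where the player to move wins (W) vs loses (L):
i:   0  1  2  3  4  5  6  7  8  9 10 11 12 13 14 15 16 17 18 19 20 21 22 23 24 25 26 27 28 29 30 31
     L  W  L  W  W  W  W  L  W  L  W  W  W  W  L  W  L  W  W  W  W  L  W  L  W  W  W  W  L  W  L  W
Position 31 is W, so the first player wins.

First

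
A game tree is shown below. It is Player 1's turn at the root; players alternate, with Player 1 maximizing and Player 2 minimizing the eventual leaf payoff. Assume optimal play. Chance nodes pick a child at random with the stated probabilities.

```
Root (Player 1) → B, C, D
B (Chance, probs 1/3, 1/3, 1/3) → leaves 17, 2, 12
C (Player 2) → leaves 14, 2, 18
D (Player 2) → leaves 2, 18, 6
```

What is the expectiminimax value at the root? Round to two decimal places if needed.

B (Chance): 1/3·17 + 1/3·2 + 1/3·12 = 10.33
C (Player 2): min(14, 2, 18) = 2
D (Player 2): min(2, 18, 6) = 2
Root (Player 1): max(10.33, 2, 2) = 10.33

10.33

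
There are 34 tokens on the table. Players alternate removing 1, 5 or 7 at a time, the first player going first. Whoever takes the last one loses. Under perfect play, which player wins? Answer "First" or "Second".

First

Mark each pile size as W (mover wins) or L (mover loses):
i:   0  1  2  3  4  5  6  7  8  9 10 11 12 13 14 15 16 17 18 19 20 21 22 23 24 25 26 27 28 29 30 31 32 33 34
     W  L  W  L  W  L  W  L  W  L  W  L  W  L  W  L  W  L  W  L  W  L  W  L  W  L  W  L  W  L  W  L  W  L  W
Position 34 is W, so the first player wins.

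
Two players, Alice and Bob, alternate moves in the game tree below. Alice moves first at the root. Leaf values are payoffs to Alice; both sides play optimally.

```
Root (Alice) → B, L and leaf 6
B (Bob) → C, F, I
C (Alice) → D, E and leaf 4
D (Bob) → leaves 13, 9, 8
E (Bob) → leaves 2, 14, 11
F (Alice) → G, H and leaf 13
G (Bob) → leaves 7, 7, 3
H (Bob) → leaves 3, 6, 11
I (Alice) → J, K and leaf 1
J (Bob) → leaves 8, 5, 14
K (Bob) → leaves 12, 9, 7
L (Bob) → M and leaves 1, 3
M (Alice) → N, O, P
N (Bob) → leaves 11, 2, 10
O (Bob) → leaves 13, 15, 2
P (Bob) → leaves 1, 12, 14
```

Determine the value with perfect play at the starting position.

7

D (Bob): min(13, 9, 8) = 8
E (Bob): min(2, 14, 11) = 2
C (Alice): max(8, 2, 4) = 8
G (Bob): min(7, 7, 3) = 3
H (Bob): min(3, 6, 11) = 3
F (Alice): max(3, 3, 13) = 13
J (Bob): min(8, 5, 14) = 5
K (Bob): min(12, 9, 7) = 7
I (Alice): max(5, 7, 1) = 7
B (Bob): min(8, 13, 7) = 7
N (Bob): min(11, 2, 10) = 2
O (Bob): min(13, 15, 2) = 2
P (Bob): min(1, 12, 14) = 1
M (Alice): max(2, 2, 1) = 2
L (Bob): min(2, 1, 3) = 1
Root (Alice): max(7, 1, 6) = 7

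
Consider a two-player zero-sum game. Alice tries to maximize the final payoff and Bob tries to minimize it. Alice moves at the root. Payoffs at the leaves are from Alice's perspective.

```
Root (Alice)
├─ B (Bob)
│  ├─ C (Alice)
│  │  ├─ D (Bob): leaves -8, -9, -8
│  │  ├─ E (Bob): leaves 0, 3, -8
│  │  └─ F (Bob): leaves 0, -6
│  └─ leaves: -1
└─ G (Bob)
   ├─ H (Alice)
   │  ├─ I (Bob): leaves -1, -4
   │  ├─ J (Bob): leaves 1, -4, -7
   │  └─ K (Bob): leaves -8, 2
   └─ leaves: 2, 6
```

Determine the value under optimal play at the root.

D (Bob): min(-8, -9, -8) = -9
E (Bob): min(0, 3, -8) = -8
F (Bob): min(0, -6) = -6
C (Alice): max(-9, -8, -6) = -6
B (Bob): min(-6, -1) = -6
I (Bob): min(-1, -4) = -4
J (Bob): min(1, -4, -7) = -7
K (Bob): min(-8, 2) = -8
H (Alice): max(-4, -7, -8) = -4
G (Bob): min(-4, 2, 6) = -4
Root (Alice): max(-6, -4) = -4

-4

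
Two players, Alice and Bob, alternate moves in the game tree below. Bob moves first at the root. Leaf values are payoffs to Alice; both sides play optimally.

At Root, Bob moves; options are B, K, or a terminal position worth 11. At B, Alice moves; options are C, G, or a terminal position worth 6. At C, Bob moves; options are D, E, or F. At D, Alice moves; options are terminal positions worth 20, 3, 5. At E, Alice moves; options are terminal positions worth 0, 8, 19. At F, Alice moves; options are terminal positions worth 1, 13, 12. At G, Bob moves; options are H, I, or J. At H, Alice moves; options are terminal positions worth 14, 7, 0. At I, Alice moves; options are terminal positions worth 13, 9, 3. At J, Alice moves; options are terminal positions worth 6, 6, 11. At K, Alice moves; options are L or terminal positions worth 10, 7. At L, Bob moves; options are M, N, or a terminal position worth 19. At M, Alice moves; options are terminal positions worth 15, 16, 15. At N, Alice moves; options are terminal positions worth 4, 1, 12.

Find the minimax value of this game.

11

D (Alice): max(20, 3, 5) = 20
E (Alice): max(0, 8, 19) = 19
F (Alice): max(1, 13, 12) = 13
C (Bob): min(20, 19, 13) = 13
H (Alice): max(14, 7, 0) = 14
I (Alice): max(13, 9, 3) = 13
J (Alice): max(6, 6, 11) = 11
G (Bob): min(14, 13, 11) = 11
B (Alice): max(13, 11, 6) = 13
M (Alice): max(15, 16, 15) = 16
N (Alice): max(4, 1, 12) = 12
L (Bob): min(16, 12, 19) = 12
K (Alice): max(12, 10, 7) = 12
Root (Bob): min(13, 12, 11) = 11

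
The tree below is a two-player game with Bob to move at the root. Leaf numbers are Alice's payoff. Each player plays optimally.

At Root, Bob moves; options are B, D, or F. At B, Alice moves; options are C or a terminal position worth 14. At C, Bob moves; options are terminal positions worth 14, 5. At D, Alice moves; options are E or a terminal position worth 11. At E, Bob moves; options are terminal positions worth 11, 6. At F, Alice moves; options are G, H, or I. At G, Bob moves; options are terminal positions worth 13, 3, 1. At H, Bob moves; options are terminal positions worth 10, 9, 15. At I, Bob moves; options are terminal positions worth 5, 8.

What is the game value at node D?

11

E: min(11, 6) = 6
D: max(6, 11) = 11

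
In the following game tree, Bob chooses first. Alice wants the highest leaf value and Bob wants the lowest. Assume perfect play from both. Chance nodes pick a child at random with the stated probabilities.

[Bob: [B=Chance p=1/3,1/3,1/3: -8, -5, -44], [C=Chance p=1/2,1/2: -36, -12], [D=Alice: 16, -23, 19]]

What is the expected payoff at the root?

B (Chance): 1/3·-8 + 1/3·-5 + 1/3·-44 = -19
C (Chance): 1/2·-36 + 1/2·-12 = -24
D (Alice): max(16, -23, 19) = 19
Root (Bob): min(-19, -24, 19) = -24

-24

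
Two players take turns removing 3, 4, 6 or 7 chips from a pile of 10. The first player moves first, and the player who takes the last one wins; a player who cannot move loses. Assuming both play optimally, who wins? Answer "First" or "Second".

i:   0  1  2  3  4  5  6  7  8  9 10
     L  L  L  W  W  W  W  W  W  W  L
Position 10 is L, so the second player wins.

Second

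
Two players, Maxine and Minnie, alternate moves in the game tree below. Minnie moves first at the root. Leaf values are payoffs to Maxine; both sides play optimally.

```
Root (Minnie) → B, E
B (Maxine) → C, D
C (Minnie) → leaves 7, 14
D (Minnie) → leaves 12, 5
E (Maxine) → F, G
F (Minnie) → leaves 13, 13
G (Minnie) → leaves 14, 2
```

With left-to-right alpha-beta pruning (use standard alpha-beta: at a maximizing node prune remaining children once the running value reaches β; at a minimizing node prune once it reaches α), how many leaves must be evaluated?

6

C [α=-∞,β=+∞]: v=7
D [α=7,β=+∞]: v=5
B [α=-∞,β=+∞]: v=7
F [α=-∞,β=7]: v=13
E [α=-∞,β=7]: v=13 after child 1 ≥ β → β-cutoff, skip 1
Root [α=-∞,β=+∞]: v=7
Leaves evaluated: 6 of 8.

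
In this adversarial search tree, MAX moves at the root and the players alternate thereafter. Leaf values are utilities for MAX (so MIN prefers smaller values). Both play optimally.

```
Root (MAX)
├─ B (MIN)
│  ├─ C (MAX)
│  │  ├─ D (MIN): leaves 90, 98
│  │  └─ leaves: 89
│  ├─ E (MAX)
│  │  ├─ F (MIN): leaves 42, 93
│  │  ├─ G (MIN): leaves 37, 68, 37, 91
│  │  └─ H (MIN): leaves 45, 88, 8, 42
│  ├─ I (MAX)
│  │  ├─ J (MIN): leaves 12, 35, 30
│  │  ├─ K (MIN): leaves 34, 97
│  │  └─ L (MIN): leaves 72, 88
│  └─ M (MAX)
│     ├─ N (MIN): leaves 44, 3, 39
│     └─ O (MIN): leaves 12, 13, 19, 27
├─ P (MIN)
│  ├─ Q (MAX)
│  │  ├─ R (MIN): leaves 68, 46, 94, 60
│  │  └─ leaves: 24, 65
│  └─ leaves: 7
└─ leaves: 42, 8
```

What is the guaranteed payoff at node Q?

65

R: min(68, 46, 94, 60) = 46
Q: max(46, 24, 65) = 65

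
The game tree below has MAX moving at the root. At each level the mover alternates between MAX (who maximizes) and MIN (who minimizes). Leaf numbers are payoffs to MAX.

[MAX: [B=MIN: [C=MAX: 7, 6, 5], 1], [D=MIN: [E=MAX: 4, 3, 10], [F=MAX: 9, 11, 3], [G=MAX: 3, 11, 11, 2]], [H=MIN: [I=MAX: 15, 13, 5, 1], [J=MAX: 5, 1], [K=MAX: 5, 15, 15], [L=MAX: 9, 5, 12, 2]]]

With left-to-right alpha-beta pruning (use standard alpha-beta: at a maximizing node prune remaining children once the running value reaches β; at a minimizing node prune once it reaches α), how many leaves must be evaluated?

17

C [α=-∞,β=+∞]: v=7
B [α=-∞,β=+∞]: v=1
E [α=1,β=+∞]: v=10
F [α=1,β=10]: v=11 after child 2 ≥ β → β-cutoff, skip 1
G [α=1,β=10]: v=11 after child 2 ≥ β → β-cutoff, skip 2
D [α=1,β=+∞]: v=10
I [α=10,β=+∞]: v=15
J [α=10,β=15]: v=5
H [α=10,β=+∞]: v=5 after child 2 ≤ α → α-cutoff, skip 2
Root [α=-∞,β=+∞]: v=10
Leaves evaluated: 17 of 27.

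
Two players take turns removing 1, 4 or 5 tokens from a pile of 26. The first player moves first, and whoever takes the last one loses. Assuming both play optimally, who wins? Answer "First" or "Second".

First

i:   0  1  2  3  4  5  6  7  8  9 10 11 12 13 14 15 16 17 18 19 20 21 22 23 24 25 26
     W  L  W  L  W  W  W  W  W  L  W  L  W  W  W  W  W  L  W  L  W  W  W  W  W  L  W
Position 26 is W, so the first player wins.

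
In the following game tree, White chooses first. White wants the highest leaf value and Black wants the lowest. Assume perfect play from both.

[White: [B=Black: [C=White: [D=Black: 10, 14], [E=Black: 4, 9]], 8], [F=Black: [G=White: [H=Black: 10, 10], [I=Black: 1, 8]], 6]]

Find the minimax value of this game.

D (Black): min(10, 14) = 10
E (Black): min(4, 9) = 4
C (White): max(10, 4) = 10
B (Black): min(10, 8) = 8
H (Black): min(10, 10) = 10
I (Black): min(1, 8) = 1
G (White): max(10, 1) = 10
F (Black): min(10, 6) = 6
Root (White): max(8, 6) = 8

8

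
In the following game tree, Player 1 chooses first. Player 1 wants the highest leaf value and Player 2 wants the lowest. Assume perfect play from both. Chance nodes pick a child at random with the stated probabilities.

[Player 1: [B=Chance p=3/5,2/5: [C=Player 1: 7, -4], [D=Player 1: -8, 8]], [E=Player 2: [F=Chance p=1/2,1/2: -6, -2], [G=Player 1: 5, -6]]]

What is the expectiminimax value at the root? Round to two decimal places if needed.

C (Player 1): max(7, -4) = 7
D (Player 1): max(-8, 8) = 8
B (Chance): 3/5·7 + 2/5·8 = 7.4
F (Chance): 1/2·-6 + 1/2·-2 = -4
G (Player 1): max(5, -6) = 5
E (Player 2): min(-4, 5) = -4
Root (Player 1): max(7.4, -4) = 7.4

7.4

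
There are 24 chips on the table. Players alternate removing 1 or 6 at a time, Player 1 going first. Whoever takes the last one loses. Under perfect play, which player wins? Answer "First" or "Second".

Second

Mark each pile size as W (mover wins) or L (mover loses):
i:   0  1  2  3  4  5  6  7  8  9 10 11 12 13 14 15 16 17 18 19 20 21 22 23 24
     W  L  W  L  W  L  W  W  L  W  L  W  L  W  W  L  W  L  W  L  W  W  L  W  L
Position 24 is L, so the second player wins.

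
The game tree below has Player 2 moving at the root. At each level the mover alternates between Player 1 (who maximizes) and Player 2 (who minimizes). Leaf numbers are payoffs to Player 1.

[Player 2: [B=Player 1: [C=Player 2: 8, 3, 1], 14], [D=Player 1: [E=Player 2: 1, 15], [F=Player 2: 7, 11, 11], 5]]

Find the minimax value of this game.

7

C (Player 2): min(8, 3, 1) = 1
B (Player 1): max(1, 14) = 14
E (Player 2): min(1, 15) = 1
F (Player 2): min(7, 11, 11) = 7
D (Player 1): max(1, 7, 5) = 7
Root (Player 2): min(14, 7) = 7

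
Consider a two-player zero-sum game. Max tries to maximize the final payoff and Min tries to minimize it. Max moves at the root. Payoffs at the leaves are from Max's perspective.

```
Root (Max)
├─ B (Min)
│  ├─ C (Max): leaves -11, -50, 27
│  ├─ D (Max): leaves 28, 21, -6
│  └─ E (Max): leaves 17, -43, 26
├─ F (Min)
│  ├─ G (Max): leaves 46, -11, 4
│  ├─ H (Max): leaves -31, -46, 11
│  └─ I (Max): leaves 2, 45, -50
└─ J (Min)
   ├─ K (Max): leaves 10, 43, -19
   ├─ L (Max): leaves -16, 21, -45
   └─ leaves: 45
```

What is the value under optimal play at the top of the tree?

C (Max): max(-11, -50, 27) = 27
D (Max): max(28, 21, -6) = 28
E (Max): max(17, -43, 26) = 26
B (Min): min(27, 28, 26) = 26
G (Max): max(46, -11, 4) = 46
H (Max): max(-31, -46, 11) = 11
I (Max): max(2, 45, -50) = 45
F (Min): min(46, 11, 45) = 11
K (Max): max(10, 43, -19) = 43
L (Max): max(-16, 21, -45) = 21
J (Min): min(43, 21, 45) = 21
Root (Max): max(26, 11, 21) = 26

26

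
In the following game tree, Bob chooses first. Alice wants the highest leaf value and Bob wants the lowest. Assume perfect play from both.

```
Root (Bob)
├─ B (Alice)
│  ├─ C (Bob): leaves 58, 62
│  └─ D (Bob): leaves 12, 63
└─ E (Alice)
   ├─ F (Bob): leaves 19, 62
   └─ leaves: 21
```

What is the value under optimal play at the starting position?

C (Bob): min(58, 62) = 58
D (Bob): min(12, 63) = 12
B (Alice): max(58, 12) = 58
F (Bob): min(19, 62) = 19
E (Alice): max(19, 21) = 21
Root (Bob): min(58, 21) = 21

21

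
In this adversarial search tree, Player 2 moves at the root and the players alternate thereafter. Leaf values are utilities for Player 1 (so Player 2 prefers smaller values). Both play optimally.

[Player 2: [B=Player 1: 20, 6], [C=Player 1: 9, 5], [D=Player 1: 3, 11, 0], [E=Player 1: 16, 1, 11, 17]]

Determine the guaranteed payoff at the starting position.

B (Player 1): max(20, 6) = 20
C (Player 1): max(9, 5) = 9
D (Player 1): max(3, 11, 0) = 11
E (Player 1): max(16, 1, 11, 17) = 17
Root (Player 2): min(20, 9, 11, 17) = 9

9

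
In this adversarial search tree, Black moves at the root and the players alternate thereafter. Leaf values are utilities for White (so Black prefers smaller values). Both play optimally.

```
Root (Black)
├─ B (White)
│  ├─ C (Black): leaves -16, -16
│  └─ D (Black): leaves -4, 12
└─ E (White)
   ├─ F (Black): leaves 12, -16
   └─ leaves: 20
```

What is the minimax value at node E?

F: min(12, -16) = -16
E: max(-16, 20) = 20

20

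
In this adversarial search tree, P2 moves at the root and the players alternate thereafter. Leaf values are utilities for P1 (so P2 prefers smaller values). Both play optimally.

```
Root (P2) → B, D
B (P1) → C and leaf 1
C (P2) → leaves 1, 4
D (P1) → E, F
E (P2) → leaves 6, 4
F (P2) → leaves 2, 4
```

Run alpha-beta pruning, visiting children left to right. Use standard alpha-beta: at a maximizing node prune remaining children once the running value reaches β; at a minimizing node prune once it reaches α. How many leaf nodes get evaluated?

C [α=-∞,β=+∞]: v=1
B [α=-∞,β=+∞]: v=1
E [α=-∞,β=1]: v=4
D [α=-∞,β=1]: v=4 after child 1 ≥ β → β-cutoff, skip 1
Root [α=-∞,β=+∞]: v=1
Leaves evaluated: 5 of 7.

5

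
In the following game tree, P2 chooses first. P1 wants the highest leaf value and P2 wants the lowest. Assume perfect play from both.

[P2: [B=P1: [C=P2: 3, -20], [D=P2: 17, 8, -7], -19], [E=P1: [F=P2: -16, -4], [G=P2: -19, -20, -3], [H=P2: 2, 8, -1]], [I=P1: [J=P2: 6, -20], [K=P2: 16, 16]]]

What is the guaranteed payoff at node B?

-7

C: min(3, -20) = -20
D: min(17, 8, -7) = -7
B: max(-20, -7, -19) = -7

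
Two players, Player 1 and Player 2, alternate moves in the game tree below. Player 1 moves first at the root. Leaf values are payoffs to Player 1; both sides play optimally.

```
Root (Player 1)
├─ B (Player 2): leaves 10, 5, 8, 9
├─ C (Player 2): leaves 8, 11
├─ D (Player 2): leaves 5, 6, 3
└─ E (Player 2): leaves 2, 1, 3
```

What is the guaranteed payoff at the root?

8

B (Player 2): min(10, 5, 8, 9) = 5
C (Player 2): min(8, 11) = 8
D (Player 2): min(5, 6, 3) = 3
E (Player 2): min(2, 1, 3) = 1
Root (Player 1): max(5, 8, 3, 1) = 8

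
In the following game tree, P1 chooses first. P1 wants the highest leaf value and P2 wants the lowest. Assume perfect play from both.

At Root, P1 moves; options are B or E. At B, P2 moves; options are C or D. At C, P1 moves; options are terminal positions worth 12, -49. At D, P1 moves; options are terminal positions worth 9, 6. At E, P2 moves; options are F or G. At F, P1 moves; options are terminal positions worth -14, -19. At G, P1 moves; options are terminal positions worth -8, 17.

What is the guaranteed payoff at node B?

9

C: max(12, -49) = 12
D: max(9, 6) = 9
B: min(12, 9) = 9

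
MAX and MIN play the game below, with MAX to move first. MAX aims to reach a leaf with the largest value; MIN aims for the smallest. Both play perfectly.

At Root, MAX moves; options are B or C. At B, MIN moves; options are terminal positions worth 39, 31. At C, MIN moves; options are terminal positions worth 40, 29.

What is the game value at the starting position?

31

B (MIN): min(39, 31) = 31
C (MIN): min(40, 29) = 29
Root (MAX): max(31, 29) = 31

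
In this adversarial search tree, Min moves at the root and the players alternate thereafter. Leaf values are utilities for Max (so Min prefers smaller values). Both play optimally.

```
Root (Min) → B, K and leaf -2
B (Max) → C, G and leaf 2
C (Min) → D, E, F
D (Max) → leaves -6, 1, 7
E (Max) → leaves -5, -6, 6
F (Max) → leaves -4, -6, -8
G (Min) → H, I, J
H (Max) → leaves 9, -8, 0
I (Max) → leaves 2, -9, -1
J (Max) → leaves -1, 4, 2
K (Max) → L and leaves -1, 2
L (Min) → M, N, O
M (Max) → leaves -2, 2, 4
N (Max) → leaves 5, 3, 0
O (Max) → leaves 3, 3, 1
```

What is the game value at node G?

H: max(9, -8, 0) = 9
I: max(2, -9, -1) = 2
J: max(-1, 4, 2) = 4
G: min(9, 2, 4) = 2

2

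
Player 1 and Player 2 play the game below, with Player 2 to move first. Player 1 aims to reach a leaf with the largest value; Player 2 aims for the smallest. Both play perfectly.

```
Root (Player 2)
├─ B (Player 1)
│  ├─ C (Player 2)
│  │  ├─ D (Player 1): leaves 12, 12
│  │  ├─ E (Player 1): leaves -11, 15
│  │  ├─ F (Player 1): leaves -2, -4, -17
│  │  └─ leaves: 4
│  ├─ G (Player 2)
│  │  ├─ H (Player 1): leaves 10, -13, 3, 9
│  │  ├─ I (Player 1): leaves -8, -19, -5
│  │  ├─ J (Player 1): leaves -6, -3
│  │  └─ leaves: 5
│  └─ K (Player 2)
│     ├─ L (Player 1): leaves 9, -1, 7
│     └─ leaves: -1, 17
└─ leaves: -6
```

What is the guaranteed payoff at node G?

H: max(10, -13, 3, 9) = 10
I: max(-8, -19, -5) = -5
J: max(-6, -3) = -3
G: min(10, -5, -3, 5) = -5

-5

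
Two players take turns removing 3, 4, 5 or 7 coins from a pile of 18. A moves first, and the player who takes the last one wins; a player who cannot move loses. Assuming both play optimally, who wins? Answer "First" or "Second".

Compute winning (W) and losing (L) positions by backward induction:
i:   0  1  2  3  4  5  6  7  8  9 10 11 12 13 14 15 16 17 18
     L  L  L  W  W  W  W  W  W  W  L  L  L  W  W  W  W  W  W
Position 18 is W, so the first player wins.

First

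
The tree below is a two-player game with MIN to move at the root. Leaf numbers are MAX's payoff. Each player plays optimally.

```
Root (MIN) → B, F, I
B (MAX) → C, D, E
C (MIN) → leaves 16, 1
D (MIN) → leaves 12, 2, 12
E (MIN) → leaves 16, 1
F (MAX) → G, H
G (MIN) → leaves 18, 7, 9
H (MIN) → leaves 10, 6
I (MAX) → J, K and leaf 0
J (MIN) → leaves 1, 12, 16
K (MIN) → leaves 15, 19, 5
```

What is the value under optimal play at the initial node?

2

C (MIN): min(16, 1) = 1
D (MIN): min(12, 2, 12) = 2
E (MIN): min(16, 1) = 1
B (MAX): max(1, 2, 1) = 2
G (MIN): min(18, 7, 9) = 7
H (MIN): min(10, 6) = 6
F (MAX): max(7, 6) = 7
J (MIN): min(1, 12, 16) = 1
K (MIN): min(15, 19, 5) = 5
I (MAX): max(1, 5, 0) = 5
Root (MIN): min(2, 7, 5) = 2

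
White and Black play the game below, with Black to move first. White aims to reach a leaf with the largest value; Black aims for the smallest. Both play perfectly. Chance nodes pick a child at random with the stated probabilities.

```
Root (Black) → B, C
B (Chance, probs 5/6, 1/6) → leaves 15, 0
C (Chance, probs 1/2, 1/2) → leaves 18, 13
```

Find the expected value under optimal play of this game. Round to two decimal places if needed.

B (Chance): 5/6·15 + 1/6·0 = 12.5
C (Chance): 1/2·18 + 1/2·13 = 15.5
Root (Black): min(12.5, 15.5) = 12.5

12.5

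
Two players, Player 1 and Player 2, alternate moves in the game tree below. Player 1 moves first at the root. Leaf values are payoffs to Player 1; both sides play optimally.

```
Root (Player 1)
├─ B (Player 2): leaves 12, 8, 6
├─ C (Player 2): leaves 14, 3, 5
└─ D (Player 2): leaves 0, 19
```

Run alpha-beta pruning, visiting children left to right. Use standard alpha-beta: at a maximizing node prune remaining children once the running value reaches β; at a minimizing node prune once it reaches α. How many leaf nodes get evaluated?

B [α=-∞,β=+∞]: v=6
C [α=6,β=+∞]: v=3 after child 2 ≤ α → α-cutoff, skip 1
D [α=6,β=+∞]: v=0 after child 1 ≤ α → α-cutoff, skip 1
Root [α=-∞,β=+∞]: v=6
Leaves evaluated: 6 of 8.

6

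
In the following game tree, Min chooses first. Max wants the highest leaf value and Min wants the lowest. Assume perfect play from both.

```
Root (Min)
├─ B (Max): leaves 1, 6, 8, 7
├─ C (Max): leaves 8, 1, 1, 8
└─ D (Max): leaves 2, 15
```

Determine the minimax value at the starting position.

8

B (Max): max(1, 6, 8, 7) = 8
C (Max): max(8, 1, 1, 8) = 8
D (Max): max(2, 15) = 15
Root (Min): min(8, 8, 15) = 8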